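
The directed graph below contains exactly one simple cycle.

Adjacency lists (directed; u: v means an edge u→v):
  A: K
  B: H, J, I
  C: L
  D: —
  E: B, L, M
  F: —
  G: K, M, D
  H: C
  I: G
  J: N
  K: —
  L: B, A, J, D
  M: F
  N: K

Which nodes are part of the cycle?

B, C, H, L

DFS with gray/black marking from L:
L gray
  B gray
    H gray
      C gray
        C→L: L is gray → back edge
Back edge closes the cycle L → B → H → C → L; its vertices are {B, C, H, L}.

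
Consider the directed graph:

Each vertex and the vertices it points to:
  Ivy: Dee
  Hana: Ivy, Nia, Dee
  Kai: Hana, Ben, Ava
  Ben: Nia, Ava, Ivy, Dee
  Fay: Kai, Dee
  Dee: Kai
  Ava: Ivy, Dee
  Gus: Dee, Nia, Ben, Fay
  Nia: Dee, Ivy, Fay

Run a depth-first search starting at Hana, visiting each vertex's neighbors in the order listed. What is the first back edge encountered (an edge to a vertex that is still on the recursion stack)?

DFS from Hana (visiting each vertex's neighbors in the order listed); mark gray on enter, black on exit:
Hana gray
  Ivy gray
    Dee gray
      Kai gray
        Kai→Hana: Hana is gray → back edge
First back edge: Kai → Hana.

Kai→Hana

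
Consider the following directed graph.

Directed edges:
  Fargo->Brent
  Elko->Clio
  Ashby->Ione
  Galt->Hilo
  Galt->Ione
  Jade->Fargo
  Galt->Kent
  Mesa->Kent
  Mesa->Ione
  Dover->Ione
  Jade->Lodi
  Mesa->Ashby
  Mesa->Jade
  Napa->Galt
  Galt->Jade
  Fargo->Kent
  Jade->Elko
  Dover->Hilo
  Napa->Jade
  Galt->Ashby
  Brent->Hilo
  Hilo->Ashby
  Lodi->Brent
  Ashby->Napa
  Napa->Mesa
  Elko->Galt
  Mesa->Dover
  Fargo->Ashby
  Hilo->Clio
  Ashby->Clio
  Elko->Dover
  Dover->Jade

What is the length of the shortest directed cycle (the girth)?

For each vertex v, BFS finds the shortest path from v back to v.
The shortest such closed walk is Napa → Galt → Ashby → Napa, length 3.

3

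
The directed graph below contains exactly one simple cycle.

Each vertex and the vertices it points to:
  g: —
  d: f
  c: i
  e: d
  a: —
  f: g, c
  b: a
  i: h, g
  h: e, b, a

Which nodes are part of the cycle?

c, d, e, f, h, i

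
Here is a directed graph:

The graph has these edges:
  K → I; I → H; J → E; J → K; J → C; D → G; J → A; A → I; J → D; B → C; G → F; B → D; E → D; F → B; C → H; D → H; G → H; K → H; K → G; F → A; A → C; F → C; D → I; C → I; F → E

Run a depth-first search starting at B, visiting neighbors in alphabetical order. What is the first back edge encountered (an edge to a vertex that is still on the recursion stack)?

F->B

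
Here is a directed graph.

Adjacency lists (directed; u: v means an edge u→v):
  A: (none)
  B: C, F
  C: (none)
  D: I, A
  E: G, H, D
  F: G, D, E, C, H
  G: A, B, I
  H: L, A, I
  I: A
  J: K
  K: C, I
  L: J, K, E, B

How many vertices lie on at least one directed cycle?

6

A vertex is on a directed cycle iff it belongs to a strongly connected component of size ≥ 2 (or has a self-loop).
The vertices on cycles are {B, E, F, G, H, L} — 6 in total.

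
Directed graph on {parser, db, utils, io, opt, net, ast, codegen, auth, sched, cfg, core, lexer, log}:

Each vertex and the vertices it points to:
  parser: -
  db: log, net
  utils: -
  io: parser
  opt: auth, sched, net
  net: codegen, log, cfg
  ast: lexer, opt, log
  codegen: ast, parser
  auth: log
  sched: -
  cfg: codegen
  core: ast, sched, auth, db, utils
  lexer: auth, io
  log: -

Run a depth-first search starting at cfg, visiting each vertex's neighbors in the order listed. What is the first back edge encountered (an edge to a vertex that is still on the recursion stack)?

net→codegen

DFS from cfg (visiting each vertex's neighbors in the order listed); mark gray on enter, black on exit:
cfg gray
  codegen gray
    ast gray
      lexer gray
        auth gray
          log gray
          log black
        auth black
        io gray
          parser gray
          parser black
        io black
      lexer black
      opt gray
        opt→auth: auth black — skip
        sched gray
        sched black
        net gray
          net→codegen: codegen is gray → back edge
First back edge: net → codegen.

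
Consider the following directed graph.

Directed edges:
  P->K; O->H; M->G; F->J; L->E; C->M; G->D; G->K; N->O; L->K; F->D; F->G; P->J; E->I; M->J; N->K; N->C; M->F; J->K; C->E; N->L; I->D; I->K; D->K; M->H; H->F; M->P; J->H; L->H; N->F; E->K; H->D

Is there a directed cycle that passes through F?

F is on a cycle iff F can reach itself via ≥1 edge.
F → J → H → F — yes.

Yes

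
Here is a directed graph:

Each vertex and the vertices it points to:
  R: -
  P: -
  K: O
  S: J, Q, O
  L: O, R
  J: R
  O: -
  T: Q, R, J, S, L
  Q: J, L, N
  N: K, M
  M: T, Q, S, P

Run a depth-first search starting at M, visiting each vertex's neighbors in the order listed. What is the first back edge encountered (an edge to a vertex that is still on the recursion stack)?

N→M

DFS from M (visiting each vertex's neighbors in the order listed); mark gray on enter, black on exit:
M gray
  T gray
    Q gray
      J gray
        R gray
        R black
      J black
      L gray
        O gray
        O black
        L→R: R black — skip
      L black
      N gray
        K gray
          K→O: O black — skip
        K black
        N→M: M is gray → back edge
First back edge: N → M.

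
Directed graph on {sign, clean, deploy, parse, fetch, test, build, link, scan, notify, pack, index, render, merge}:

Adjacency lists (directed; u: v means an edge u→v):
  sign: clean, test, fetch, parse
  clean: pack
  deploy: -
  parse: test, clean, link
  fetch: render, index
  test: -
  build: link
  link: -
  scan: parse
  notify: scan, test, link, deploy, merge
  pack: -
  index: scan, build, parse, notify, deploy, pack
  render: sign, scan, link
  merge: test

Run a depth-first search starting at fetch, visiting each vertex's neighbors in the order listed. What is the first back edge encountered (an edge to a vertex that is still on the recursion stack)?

DFS from fetch (visiting each vertex's neighbors in the order listed); mark gray on enter, black on exit:
fetch gray
  render gray
    sign gray
      clean gray
        pack gray
        pack black
      clean black
      test gray
      test black
      sign→fetch: fetch is gray → back edge
First back edge: sign → fetch.

sign→fetch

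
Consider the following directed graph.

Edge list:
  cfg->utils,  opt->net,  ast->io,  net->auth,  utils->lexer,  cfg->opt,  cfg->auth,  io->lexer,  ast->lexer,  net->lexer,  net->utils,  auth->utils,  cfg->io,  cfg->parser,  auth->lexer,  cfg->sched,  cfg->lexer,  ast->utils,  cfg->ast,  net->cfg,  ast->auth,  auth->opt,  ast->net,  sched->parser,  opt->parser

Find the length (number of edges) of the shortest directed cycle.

For each vertex v, BFS finds the shortest path from v back to v.
The shortest such closed walk is cfg → ast → net → cfg, length 3.

3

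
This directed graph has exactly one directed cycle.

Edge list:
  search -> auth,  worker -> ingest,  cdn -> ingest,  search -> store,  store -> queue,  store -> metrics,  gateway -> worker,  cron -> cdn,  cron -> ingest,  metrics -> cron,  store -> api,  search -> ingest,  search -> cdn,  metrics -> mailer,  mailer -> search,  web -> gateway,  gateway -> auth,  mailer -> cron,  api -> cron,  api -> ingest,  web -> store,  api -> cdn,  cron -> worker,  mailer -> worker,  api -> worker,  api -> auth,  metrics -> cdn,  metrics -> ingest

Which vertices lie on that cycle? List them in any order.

store, mailer, search, metrics

DFS with gray/black marking from store:
store gray
  queue gray
  queue black
  metrics gray
    ingest gray
    ingest black
    cdn gray
      cdn→ingest: ingest black — skip
    cdn black
    mailer gray
      worker gray
        worker→ingest: ingest black — skip
      worker black
      cron gray
        cron→ingest: ingest black — skip
        cron→cdn: cdn black — skip
        cron→worker: worker black — skip
      cron black
      search gray
        search→ingest: ingest black — skip
        search→store: store is gray → back edge
Back edge closes the cycle store → metrics → mailer → search → store; its vertices are {store, mailer, search, metrics}.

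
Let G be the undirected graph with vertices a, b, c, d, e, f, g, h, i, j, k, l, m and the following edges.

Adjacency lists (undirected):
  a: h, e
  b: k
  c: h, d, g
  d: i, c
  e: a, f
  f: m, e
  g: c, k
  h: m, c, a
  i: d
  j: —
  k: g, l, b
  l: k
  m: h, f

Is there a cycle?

Yes

DFS, tracking each vertex's parent; an edge to a visited non-parent vertex closes a cycle.
Start from d:
visit d (parent –)
  visit i (parent d)
    i–d: parent, skip
  visit c (parent d)
    visit h (parent c)
      visit m (parent h)
        m–h: parent, skip
        visit f (parent m)
          f–m: parent, skip
          visit e (parent f)
            visit a (parent e)
              a–h: h visited and ≠ parent → cycle
Cycle: h – m – f – e – a – h.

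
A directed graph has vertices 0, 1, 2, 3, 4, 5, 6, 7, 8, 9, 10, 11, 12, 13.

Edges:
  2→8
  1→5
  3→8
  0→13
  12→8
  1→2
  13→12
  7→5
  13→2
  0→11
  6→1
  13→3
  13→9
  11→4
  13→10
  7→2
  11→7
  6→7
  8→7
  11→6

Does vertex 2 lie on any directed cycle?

2 is on a cycle iff 2 can reach itself via ≥1 edge.
2 → 8 → 7 → 2 — yes.

Yes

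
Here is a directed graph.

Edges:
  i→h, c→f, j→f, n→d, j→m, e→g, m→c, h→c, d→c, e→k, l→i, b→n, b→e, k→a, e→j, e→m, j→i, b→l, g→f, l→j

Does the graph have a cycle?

DFS with white/gray/black marking, starting from k:
k gray
  a gray
  a black
k black
j gray
  i gray
    h gray
      c gray
        f gray
        f black
      c black
    h black
  i black
  j→f: f black — skip
  m gray
    m→c: c black — skip
  m black
j black
g gray
  g→f: f black — skip
g black
n gray
  d gray
    d→c: c black — skip
  d black
n black
e gray
  e→m: m black — skip
  e→j: j black — skip
  e→k: k black — skip
  e→g: g black — skip
e black
l gray
  l→i: i black — skip
  l→j: j black — skip
l black
b gray
  b→n: n black — skip
  b→e: e black — skip
  b→l: l black — skip
b black
Every edge goes to a white or black vertex — no back edge, so the graph is acyclic.

No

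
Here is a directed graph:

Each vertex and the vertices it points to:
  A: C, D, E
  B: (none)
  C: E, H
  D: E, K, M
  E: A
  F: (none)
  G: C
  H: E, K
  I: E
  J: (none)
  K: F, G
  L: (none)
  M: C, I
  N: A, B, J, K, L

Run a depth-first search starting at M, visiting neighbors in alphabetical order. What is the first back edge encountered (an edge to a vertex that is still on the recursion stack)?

A->C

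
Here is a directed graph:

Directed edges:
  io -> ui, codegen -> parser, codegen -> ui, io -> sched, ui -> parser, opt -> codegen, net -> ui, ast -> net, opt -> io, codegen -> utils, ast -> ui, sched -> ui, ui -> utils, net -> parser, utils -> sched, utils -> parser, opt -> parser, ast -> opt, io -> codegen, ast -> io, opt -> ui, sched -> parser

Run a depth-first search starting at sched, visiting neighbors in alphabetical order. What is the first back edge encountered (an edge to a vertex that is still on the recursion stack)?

utils→sched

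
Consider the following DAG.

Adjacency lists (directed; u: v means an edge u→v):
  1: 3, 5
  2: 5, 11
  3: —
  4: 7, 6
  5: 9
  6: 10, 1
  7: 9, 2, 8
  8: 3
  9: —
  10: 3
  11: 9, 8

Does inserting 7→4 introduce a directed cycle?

Yes

Adding 7→4 creates a cycle iff 4 can already reach 7.
Path from 4: 4 → 7.
So 4 → … → 7 → 4 is a cycle.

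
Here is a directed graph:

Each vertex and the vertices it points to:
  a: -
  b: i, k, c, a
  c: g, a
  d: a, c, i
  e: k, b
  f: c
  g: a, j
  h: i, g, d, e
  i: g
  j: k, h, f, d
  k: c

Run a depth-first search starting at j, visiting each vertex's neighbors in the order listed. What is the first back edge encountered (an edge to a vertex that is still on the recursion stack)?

DFS from j (visiting each vertex's neighbors in the order listed); mark gray on enter, black on exit:
j gray
  k gray
    c gray
      g gray
        a gray
        a black
        g→j: j is gray → back edge
First back edge: g → j.

g->j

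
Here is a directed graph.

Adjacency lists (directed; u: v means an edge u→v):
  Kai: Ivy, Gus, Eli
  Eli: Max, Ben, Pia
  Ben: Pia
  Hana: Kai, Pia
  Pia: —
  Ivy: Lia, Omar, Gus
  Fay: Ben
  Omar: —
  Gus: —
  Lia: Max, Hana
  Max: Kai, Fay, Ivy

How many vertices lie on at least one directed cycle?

6

A vertex is on a directed cycle iff it belongs to a strongly connected component of size ≥ 2 (or has a self-loop).
The vertices on cycles are {Eli, Ivy, Kai, Lia, Max, Hana} — 6 in total.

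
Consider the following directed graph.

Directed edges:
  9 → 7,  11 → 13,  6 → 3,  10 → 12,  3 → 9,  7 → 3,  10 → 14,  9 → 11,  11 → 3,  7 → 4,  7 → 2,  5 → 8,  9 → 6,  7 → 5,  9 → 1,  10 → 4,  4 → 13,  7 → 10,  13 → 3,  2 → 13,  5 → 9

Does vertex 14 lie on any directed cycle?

No

14 lies on a cycle iff there is a path from 14 back to itself.
Exploring from 14, it never reaches itself; equivalently, its strongly connected component is a singleton.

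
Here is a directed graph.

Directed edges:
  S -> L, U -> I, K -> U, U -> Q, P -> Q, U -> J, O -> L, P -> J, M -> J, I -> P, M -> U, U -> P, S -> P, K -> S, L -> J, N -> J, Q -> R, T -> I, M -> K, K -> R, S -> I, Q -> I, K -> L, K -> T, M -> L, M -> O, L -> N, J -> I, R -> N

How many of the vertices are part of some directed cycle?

6

A vertex is on a directed cycle iff it belongs to a strongly connected component of size ≥ 2 (or has a self-loop).
The vertices on cycles are {I, J, N, P, Q, R} — 6 in total.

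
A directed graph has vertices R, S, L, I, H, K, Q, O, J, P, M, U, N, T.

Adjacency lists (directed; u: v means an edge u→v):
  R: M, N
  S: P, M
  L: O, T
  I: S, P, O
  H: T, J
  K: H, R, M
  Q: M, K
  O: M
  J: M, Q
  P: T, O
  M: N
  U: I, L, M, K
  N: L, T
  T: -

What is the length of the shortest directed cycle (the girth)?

For each vertex v, BFS finds the shortest path from v back to v.
The shortest such closed walk is K → H → J → Q → K, length 4.

4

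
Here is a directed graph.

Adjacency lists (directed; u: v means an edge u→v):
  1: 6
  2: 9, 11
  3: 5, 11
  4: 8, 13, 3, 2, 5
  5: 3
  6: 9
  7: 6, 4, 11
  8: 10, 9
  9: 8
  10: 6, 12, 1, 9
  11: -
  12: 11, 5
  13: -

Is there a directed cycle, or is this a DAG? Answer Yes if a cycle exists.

DFS with white/gray/black marking, starting from 5:
5 gray
  3 gray
    3→5: 5 is gray → back edge
Back edge found, so a cycle exists: 5 → 3 → 5.

Yes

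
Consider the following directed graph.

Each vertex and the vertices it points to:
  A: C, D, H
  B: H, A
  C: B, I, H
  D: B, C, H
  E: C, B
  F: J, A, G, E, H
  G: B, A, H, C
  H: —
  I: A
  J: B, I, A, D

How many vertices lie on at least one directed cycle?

5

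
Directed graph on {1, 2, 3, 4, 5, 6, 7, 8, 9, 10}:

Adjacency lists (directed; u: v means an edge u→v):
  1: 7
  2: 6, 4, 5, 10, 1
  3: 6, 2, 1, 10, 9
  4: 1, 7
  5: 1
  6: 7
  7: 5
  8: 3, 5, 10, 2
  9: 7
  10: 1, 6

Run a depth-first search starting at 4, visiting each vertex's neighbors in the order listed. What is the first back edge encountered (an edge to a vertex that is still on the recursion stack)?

DFS from 4 (visiting each vertex's neighbors in the order listed); mark gray on enter, black on exit:
4 gray
  1 gray
    7 gray
      5 gray
        5→1: 1 is gray → back edge
First back edge: 5 → 1.

5→1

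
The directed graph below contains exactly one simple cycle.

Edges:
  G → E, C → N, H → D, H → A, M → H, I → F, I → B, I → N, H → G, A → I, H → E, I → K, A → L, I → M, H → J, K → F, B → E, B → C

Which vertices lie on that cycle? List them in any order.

A, H, I, M

DFS with gray/black marking from A:
A gray
  I gray
    M gray
      H gray
        D gray
        D black
        G gray
          E gray
          E black
        G black
        H→A: A is gray → back edge
Back edge closes the cycle A → I → M → H → A; its vertices are {A, H, I, M}.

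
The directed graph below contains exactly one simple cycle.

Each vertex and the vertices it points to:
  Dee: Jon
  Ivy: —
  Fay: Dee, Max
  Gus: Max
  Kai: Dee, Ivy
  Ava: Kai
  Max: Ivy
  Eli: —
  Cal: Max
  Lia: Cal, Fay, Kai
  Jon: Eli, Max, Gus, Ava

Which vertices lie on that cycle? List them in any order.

Ava, Dee, Jon, Kai

DFS with gray/black marking from Dee:
Dee gray
  Jon gray
    Eli gray
    Eli black
    Max gray
      Ivy gray
      Ivy black
    Max black
    Gus gray
      Gus→Max: Max black — skip
    Gus black
    Ava gray
      Kai gray
        Kai→Dee: Dee is gray → back edge
Back edge closes the cycle Dee → Jon → Ava → Kai → Dee; its vertices are {Ava, Dee, Jon, Kai}.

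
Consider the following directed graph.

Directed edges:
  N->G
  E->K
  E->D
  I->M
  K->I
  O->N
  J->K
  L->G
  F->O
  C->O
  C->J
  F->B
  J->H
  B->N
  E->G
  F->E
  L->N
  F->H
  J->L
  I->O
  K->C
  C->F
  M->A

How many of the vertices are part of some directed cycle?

5

A vertex is on a directed cycle iff it belongs to a strongly connected component of size ≥ 2 (or has a self-loop).
The vertices on cycles are {C, E, F, J, K} — 5 in total.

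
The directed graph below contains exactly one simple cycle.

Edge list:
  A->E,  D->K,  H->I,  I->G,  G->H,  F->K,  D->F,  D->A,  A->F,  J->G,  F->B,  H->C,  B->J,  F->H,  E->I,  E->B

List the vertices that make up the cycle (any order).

G, H, I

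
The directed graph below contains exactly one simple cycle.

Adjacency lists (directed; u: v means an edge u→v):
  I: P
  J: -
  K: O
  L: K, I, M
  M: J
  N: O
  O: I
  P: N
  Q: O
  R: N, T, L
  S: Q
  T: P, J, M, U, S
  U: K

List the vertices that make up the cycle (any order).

I, N, O, P

DFS with gray/black marking from I:
I gray
  P gray
    N gray
      O gray
        O→I: I is gray → back edge
Back edge closes the cycle I → P → N → O → I; its vertices are {I, N, O, P}.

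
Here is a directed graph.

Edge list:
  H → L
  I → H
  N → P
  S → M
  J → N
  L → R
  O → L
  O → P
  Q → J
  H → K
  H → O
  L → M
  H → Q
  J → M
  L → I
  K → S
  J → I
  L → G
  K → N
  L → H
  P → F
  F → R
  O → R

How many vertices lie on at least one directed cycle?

A vertex is on a directed cycle iff it belongs to a strongly connected component of size ≥ 2 (or has a self-loop).
The vertices on cycles are {H, I, J, L, O, Q} — 6 in total.

6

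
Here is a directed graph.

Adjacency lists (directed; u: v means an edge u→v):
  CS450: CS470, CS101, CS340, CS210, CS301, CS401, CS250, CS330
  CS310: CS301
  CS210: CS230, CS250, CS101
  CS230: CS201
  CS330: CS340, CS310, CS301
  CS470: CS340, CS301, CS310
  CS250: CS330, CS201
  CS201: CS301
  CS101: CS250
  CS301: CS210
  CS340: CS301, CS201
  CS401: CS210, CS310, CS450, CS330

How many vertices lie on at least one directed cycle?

A vertex is on a directed cycle iff it belongs to a strongly connected component of size ≥ 2 (or has a self-loop).
The vertices on cycles are {CS101, CS201, CS210, CS230, CS250, CS301, CS310, CS330, CS340, CS401, CS450} — 11 in total.

11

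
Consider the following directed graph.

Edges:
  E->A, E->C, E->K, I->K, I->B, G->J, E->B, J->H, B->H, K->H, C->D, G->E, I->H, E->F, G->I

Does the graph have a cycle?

No

DFS with white/gray/black marking, starting from A:
A gray
A black
B gray
  H gray
  H black
B black
C gray
  D gray
  D black
C black
E gray
  F gray
  F black
  E→C: C black — skip
  E→B: B black — skip
  E→A: A black — skip
  K gray
    K→H: H black — skip
  K black
E black
G gray
  I gray
    I→K: K black — skip
    I→H: H black — skip
    I→B: B black — skip
  I black
  J gray
    J→H: H black — skip
  J black
  G→E: E black — skip
G black
Every edge goes to a white or black vertex — no back edge, so the graph is acyclic.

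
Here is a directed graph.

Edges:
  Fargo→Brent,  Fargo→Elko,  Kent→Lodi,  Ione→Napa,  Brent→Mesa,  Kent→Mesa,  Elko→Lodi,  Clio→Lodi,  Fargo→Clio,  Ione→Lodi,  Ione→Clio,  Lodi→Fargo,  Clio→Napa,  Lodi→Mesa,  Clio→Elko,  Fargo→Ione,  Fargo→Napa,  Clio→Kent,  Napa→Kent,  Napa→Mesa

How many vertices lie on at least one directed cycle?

7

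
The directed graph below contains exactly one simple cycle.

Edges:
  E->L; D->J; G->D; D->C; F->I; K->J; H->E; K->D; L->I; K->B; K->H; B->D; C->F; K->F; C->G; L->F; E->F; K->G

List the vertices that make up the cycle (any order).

C, D, G

DFS with gray/black marking from D:
D gray
  J gray
  J black
  C gray
    G gray
      G→D: D is gray → back edge
Back edge closes the cycle D → C → G → D; its vertices are {C, D, G}.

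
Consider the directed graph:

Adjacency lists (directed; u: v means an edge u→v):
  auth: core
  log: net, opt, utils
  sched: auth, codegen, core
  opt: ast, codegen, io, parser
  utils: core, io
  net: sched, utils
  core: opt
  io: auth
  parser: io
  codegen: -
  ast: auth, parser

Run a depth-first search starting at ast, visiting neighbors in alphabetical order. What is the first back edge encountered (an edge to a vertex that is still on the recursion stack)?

DFS from ast (visiting neighbors in alphabetical order); mark gray on enter, black on exit:
ast gray
  auth gray
    core gray
      opt gray
        opt→ast: ast is gray → back edge
First back edge: opt → ast.

opt->ast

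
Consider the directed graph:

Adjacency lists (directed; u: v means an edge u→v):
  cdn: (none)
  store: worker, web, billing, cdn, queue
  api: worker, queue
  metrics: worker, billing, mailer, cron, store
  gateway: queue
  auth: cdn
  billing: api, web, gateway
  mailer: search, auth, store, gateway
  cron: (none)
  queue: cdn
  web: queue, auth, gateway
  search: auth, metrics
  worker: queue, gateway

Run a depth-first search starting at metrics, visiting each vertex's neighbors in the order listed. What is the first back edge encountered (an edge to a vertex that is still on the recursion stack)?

DFS from metrics (visiting each vertex's neighbors in the order listed); mark gray on enter, black on exit:
metrics gray
  worker gray
    queue gray
      cdn gray
      cdn black
    queue black
    gateway gray
      gateway→queue: queue black — skip
    gateway black
  worker black
  billing gray
    api gray
      api→worker: worker black — skip
      api→queue: queue black — skip
    api black
    web gray
      web→queue: queue black — skip
      auth gray
        auth→cdn: cdn black — skip
      auth black
      web→gateway: gateway black — skip
    web black
    billing→gateway: gateway black — skip
  billing black
  mailer gray
    search gray
      search→auth: auth black — skip
      search→metrics: metrics is gray → back edge
First back edge: search → metrics.

search->metrics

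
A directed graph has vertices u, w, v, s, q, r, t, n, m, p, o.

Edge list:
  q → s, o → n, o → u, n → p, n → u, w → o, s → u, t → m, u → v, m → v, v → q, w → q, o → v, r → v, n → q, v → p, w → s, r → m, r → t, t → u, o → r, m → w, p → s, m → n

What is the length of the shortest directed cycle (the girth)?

For each vertex v, BFS finds the shortest path from v back to v.
The shortest such closed walk is r → m → w → o → r, length 4.

4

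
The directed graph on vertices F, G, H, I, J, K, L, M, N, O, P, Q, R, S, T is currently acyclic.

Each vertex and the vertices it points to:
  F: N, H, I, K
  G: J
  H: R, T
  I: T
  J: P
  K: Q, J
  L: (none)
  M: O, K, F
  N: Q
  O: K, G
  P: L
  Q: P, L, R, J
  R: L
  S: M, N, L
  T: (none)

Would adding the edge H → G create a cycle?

No

Adding H→G creates a cycle iff G can already reach H.
Explore from G: no path reaches H. The graph stays acyclic.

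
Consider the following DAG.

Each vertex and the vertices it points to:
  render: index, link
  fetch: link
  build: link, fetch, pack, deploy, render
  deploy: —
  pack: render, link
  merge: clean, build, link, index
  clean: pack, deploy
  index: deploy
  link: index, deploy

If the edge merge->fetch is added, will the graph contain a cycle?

Adding merge→fetch creates a cycle iff fetch can already reach merge.
Explore from fetch: no path reaches merge. The graph stays acyclic.

No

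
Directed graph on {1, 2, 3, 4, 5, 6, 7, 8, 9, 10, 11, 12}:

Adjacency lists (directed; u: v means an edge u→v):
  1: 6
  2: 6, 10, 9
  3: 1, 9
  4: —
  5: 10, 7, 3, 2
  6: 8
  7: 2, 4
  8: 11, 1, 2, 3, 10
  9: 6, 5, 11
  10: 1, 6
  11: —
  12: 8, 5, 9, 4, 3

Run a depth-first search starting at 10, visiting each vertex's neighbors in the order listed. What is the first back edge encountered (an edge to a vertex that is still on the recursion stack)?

8→1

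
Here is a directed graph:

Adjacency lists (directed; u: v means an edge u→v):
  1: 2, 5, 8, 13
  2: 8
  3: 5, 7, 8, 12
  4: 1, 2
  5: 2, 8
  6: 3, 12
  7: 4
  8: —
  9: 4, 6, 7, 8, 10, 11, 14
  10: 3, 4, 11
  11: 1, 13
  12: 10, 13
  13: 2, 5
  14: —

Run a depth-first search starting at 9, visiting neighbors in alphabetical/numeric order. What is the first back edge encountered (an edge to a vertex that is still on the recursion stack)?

10->3

DFS from 9 (visiting neighbors in alphabetical/numeric order); mark gray on enter, black on exit:
9 gray
  4 gray
    1 gray
      2 gray
        8 gray
        8 black
      2 black
      5 gray
        5→2: 2 black — skip
        5→8: 8 black — skip
      5 black
      1→8: 8 black — skip
      13 gray
        13→2: 2 black — skip
        13→5: 5 black — skip
      13 black
    1 black
    4→2: 2 black — skip
  4 black
  6 gray
    3 gray
      3→5: 5 black — skip
      7 gray
        7→4: 4 black — skip
      7 black
      3→8: 8 black — skip
      12 gray
        10 gray
          10→3: 3 is gray → back edge
First back edge: 10 → 3.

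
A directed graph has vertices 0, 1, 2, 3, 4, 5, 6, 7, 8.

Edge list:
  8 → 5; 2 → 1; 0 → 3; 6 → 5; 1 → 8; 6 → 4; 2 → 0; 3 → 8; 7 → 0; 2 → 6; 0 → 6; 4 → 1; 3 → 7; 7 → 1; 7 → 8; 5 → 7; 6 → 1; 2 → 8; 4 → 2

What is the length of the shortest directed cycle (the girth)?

For each vertex v, BFS finds the shortest path from v back to v.
The shortest such closed walk is 6 → 4 → 2 → 6, length 3.

3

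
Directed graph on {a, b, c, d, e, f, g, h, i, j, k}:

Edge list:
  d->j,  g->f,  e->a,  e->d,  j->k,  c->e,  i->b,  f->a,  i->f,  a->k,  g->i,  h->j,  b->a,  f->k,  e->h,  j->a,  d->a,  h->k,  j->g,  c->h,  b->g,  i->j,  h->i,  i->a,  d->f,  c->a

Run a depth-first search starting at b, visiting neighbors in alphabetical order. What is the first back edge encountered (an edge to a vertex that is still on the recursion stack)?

i->b

DFS from b (visiting neighbors in alphabetical order); mark gray on enter, black on exit:
b gray
  a gray
    k gray
    k black
  a black
  g gray
    f gray
      f→a: a black — skip
      f→k: k black — skip
    f black
    i gray
      i→a: a black — skip
      i→b: b is gray → back edge
First back edge: i → b.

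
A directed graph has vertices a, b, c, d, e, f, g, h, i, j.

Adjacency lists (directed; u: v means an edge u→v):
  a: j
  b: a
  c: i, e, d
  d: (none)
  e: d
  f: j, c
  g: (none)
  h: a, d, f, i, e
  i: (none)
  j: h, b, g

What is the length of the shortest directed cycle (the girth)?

3

For each vertex v, BFS finds the shortest path from v back to v.
The shortest such closed walk is f → j → h → f, length 3.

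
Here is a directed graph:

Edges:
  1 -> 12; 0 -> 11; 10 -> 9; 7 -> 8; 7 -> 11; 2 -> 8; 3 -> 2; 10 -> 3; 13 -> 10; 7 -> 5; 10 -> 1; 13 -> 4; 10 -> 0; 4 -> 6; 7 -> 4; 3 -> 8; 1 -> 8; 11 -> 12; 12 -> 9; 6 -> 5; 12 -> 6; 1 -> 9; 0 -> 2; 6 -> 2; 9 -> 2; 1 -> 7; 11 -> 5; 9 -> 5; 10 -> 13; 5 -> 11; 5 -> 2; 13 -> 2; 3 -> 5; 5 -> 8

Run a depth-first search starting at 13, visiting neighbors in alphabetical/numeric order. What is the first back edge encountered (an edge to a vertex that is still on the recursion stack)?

DFS from 13 (visiting neighbors in alphabetical/numeric order); mark gray on enter, black on exit:
13 gray
  2 gray
    8 gray
    8 black
  2 black
  4 gray
    6 gray
      6→2: 2 black — skip
      5 gray
        5→2: 2 black — skip
        5→8: 8 black — skip
        11 gray
          11→5: 5 is gray → back edge
First back edge: 11 → 5.

11->5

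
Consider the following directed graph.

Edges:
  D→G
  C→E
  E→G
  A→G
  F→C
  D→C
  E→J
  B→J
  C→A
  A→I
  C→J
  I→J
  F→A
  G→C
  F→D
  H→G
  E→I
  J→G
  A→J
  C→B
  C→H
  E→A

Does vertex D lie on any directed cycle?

No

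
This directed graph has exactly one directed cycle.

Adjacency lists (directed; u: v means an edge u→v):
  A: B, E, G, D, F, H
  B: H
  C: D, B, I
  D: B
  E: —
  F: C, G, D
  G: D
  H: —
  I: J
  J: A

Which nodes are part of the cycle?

A, C, F, I, J

DFS with gray/black marking from A:
A gray
  B gray
    H gray
    H black
  B black
  E gray
  E black
  G gray
    D gray
      D→B: B black — skip
    D black
  G black
  A→D: D black — skip
  F gray
    C gray
      C→D: D black — skip
      C→B: B black — skip
      I gray
        J gray
          J→A: A is gray → back edge
Back edge closes the cycle A → F → C → I → J → A; its vertices are {A, C, F, I, J}.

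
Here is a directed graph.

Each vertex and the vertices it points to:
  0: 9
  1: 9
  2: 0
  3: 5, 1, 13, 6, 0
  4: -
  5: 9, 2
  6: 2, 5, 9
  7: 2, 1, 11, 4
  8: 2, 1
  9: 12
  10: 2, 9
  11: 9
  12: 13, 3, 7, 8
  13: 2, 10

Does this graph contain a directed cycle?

Yes

DFS with white/gray/black marking, starting from 7:
7 gray
  2 gray
    0 gray
      9 gray
        12 gray
          13 gray
            13→2: 2 is gray → back edge
Back edge found, so a cycle exists: 2 → 0 → 9 → 12 → 13 → 2.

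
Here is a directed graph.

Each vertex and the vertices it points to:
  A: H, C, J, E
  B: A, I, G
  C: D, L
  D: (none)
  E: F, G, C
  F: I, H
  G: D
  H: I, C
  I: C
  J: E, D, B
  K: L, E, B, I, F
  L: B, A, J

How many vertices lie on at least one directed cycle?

A vertex is on a directed cycle iff it belongs to a strongly connected component of size ≥ 2 (or has a self-loop).
The vertices on cycles are {A, B, C, E, F, H, I, J, L} — 9 in total.

9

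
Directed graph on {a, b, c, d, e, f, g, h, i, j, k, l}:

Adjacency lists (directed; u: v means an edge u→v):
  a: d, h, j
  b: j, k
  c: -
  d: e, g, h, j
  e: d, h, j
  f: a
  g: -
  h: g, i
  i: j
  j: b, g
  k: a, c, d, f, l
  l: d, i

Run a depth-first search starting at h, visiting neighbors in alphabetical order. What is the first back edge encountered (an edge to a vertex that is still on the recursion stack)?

DFS from h (visiting neighbors in alphabetical order); mark gray on enter, black on exit:
h gray
  g gray
  g black
  i gray
    j gray
      b gray
        b→j: j is gray → back edge
First back edge: b → j.

b→j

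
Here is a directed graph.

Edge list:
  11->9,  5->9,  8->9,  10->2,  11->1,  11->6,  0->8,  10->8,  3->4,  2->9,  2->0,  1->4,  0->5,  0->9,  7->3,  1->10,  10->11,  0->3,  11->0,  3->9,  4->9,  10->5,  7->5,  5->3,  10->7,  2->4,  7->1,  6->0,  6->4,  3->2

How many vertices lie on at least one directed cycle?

8

A vertex is on a directed cycle iff it belongs to a strongly connected component of size ≥ 2 (or has a self-loop).
The vertices on cycles are {0, 1, 2, 3, 5, 7, 10, 11} — 8 in total.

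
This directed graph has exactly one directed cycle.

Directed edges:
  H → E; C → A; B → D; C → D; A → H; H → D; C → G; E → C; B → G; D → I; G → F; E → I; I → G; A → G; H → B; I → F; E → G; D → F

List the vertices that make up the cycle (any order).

DFS with gray/black marking from H:
H gray
  E gray
    G gray
      F gray
      F black
    G black
    C gray
      D gray
        I gray
          I→F: F black — skip
          I→G: G black — skip
        I black
        D→F: F black — skip
      D black
      C→G: G black — skip
      A gray
        A→G: G black — skip
        A→H: H is gray → back edge
Back edge closes the cycle H → E → C → A → H; its vertices are {A, C, E, H}.

A, C, E, H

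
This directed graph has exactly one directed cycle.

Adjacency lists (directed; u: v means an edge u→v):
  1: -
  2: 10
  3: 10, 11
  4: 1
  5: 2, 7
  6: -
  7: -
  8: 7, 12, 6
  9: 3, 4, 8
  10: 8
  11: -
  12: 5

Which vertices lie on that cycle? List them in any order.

2, 5, 8, 10, 12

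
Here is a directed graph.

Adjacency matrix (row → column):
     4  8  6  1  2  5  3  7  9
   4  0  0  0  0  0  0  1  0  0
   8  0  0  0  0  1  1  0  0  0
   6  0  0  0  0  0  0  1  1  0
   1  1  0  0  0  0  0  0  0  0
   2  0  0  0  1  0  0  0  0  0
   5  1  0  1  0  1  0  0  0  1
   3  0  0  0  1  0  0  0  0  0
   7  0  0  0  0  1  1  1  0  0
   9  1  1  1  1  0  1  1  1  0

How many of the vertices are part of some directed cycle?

8

A vertex is on a directed cycle iff it belongs to a strongly connected component of size ≥ 2 (or has a self-loop).
The vertices on cycles are {1, 3, 4, 5, 6, 7, 8, 9} — 8 in total.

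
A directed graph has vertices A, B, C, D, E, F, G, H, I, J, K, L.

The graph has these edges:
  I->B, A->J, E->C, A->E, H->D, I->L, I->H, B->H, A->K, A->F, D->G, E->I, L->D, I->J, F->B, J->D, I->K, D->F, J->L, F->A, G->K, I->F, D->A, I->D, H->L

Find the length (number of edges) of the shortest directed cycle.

For each vertex v, BFS finds the shortest path from v back to v.
The shortest such closed walk is A → F → A, length 2.

2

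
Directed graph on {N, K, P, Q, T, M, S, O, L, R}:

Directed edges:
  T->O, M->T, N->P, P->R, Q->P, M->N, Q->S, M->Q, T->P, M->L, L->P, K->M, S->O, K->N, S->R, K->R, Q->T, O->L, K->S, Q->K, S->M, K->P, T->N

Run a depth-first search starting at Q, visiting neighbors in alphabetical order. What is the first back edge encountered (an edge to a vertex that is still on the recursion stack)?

M->Q

DFS from Q (visiting neighbors in alphabetical order); mark gray on enter, black on exit:
Q gray
  K gray
    M gray
      L gray
        P gray
          R gray
          R black
        P black
      L black
      N gray
        N→P: P black — skip
      N black
      M→Q: Q is gray → back edge
First back edge: M → Q.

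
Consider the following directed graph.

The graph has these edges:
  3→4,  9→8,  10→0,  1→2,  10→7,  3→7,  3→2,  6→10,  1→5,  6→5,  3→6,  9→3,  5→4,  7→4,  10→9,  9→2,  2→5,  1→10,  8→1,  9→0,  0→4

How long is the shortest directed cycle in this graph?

4

For each vertex v, BFS finds the shortest path from v back to v.
The shortest such closed walk is 10 → 9 → 3 → 6 → 10, length 4.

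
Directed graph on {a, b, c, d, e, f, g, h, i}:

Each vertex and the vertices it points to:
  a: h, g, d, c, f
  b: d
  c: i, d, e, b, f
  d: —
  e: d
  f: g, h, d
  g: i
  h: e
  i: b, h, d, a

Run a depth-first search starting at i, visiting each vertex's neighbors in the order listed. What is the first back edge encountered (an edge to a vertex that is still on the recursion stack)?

DFS from i (visiting each vertex's neighbors in the order listed); mark gray on enter, black on exit:
i gray
  b gray
    d gray
    d black
  b black
  h gray
    e gray
      e→d: d black — skip
    e black
  h black
  i→d: d black — skip
  a gray
    a→h: h black — skip
    g gray
      g→i: i is gray → back edge
First back edge: g → i.

g->i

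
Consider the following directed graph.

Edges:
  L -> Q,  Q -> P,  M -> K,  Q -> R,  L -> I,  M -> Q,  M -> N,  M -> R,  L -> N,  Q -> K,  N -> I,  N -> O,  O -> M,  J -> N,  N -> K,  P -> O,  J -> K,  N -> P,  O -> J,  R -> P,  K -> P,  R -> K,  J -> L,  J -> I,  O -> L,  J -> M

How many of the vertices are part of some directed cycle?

A vertex is on a directed cycle iff it belongs to a strongly connected component of size ≥ 2 (or has a self-loop).
The vertices on cycles are {J, K, L, M, N, O, P, Q, R} — 9 in total.

9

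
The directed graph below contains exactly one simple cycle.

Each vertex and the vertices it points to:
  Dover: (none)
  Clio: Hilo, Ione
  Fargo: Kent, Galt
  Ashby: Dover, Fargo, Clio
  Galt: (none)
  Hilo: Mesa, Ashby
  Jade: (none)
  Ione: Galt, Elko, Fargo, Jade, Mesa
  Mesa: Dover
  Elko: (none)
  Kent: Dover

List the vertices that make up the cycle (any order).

Clio, Hilo, Ashby

DFS with gray/black marking from Clio:
Clio gray
  Hilo gray
    Mesa gray
      Dover gray
      Dover black
    Mesa black
    Ashby gray
      Ashby→Dover: Dover black — skip
      Fargo gray
        Kent gray
          Kent→Dover: Dover black — skip
        Kent black
        Galt gray
        Galt black
      Fargo black
      Ashby→Clio: Clio is gray → back edge
Back edge closes the cycle Clio → Hilo → Ashby → Clio; its vertices are {Clio, Hilo, Ashby}.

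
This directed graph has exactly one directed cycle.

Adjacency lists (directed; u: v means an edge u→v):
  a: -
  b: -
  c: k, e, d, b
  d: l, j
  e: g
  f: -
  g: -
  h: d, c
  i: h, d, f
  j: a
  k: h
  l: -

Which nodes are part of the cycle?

c, h, k

DFS with gray/black marking from h:
h gray
  d gray
    l gray
    l black
    j gray
      a gray
      a black
    j black
  d black
  c gray
    k gray
      k→h: h is gray → back edge
Back edge closes the cycle h → c → k → h; its vertices are {c, h, k}.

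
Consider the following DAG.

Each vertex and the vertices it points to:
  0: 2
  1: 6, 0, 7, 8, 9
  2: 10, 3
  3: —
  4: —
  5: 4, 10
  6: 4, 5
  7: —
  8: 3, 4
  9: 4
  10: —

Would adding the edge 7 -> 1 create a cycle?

Yes

Adding 7→1 creates a cycle iff 1 can already reach 7.
Path from 1: 1 → 7.
So 1 → … → 7 → 1 is a cycle.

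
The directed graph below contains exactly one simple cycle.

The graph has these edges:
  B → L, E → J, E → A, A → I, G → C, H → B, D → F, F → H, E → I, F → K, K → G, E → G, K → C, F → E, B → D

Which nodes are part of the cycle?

DFS with gray/black marking from F:
F gray
  K gray
    G gray
      C gray
      C black
    G black
    K→C: C black — skip
  K black
  E gray
    E→G: G black — skip
    J gray
    J black
    A gray
      I gray
      I black
    A black
    E→I: I black — skip
  E black
  H gray
    B gray
      D gray
        D→F: F is gray → back edge
Back edge closes the cycle F → H → B → D → F; its vertices are {B, D, F, H}.

B, D, F, H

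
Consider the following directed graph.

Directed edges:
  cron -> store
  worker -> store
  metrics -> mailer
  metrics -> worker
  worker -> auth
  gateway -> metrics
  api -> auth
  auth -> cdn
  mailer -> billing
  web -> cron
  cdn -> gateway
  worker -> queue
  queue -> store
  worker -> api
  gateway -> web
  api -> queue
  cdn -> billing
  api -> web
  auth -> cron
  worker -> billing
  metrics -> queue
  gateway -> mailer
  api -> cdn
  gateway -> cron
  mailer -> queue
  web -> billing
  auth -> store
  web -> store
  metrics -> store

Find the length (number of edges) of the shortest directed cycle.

For each vertex v, BFS finds the shortest path from v back to v.
The shortest such closed walk is api → cdn → gateway → metrics → worker → api, length 5.

5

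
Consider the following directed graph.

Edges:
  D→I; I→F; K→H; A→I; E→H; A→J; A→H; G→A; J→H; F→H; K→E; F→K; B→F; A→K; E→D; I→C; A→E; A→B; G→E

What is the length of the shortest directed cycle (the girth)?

For each vertex v, BFS finds the shortest path from v back to v.
The shortest such closed walk is I → F → K → E → D → I, length 5.

5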